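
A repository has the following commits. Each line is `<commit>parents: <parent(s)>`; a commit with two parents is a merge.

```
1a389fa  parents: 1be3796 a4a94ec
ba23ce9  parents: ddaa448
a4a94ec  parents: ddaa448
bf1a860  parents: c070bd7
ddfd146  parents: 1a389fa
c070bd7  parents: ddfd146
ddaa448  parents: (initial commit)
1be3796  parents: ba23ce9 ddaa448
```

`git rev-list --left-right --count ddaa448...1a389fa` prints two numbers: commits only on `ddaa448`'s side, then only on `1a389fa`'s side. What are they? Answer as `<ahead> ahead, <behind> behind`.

0 ahead, 4 behind

Reachable from ddaa448: {ddaa448}.
Reachable from 1a389fa: {1a389fa, 1be3796, a4a94ec, ba23ce9, ddaa448}.
Only in ddaa448's history (ahead): {} — 0.
Only in 1a389fa's history (behind): {1a389fa, 1be3796, a4a94ec, ba23ce9} — 4.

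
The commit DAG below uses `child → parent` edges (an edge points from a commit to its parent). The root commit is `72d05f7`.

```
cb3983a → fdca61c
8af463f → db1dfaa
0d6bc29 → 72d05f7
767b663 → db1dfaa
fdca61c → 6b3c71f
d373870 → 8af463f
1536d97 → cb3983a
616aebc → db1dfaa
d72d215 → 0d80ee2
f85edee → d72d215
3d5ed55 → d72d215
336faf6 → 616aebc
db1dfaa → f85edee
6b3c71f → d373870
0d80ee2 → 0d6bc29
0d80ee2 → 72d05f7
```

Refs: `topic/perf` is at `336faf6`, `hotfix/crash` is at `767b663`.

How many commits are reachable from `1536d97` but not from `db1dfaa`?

6

Reachable from 1536d97: {0d6bc29, 0d80ee2, 1536d97, 6b3c71f, 72d05f7, 8af463f, cb3983a, d373870, d72d215, db1dfaa, f85edee, fdca61c}.
Reachable from db1dfaa: {0d6bc29, 0d80ee2, 72d05f7, d72d215, db1dfaa, f85edee}.
In 1536d97's history but not db1dfaa's: {1536d97, 6b3c71f, 8af463f, cb3983a, d373870, fdca61c} — 6 commits.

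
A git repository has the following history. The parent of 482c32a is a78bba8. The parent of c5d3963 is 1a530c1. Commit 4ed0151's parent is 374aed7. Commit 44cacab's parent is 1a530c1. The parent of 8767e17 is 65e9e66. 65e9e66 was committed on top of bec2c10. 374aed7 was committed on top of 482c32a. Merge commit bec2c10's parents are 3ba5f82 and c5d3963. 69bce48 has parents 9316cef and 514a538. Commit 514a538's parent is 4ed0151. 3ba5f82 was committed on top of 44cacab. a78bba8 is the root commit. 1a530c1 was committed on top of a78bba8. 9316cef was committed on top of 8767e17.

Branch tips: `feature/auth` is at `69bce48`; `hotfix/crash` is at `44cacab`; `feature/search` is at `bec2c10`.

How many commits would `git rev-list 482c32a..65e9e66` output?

6

Reachable from 65e9e66: {1a530c1, 3ba5f82, 44cacab, 65e9e66, a78bba8, bec2c10, c5d3963}.
Reachable from 482c32a: {482c32a, a78bba8}.
In 65e9e66's history but not 482c32a's: {1a530c1, 3ba5f82, 44cacab, 65e9e66, bec2c10, c5d3963} — 6 commits.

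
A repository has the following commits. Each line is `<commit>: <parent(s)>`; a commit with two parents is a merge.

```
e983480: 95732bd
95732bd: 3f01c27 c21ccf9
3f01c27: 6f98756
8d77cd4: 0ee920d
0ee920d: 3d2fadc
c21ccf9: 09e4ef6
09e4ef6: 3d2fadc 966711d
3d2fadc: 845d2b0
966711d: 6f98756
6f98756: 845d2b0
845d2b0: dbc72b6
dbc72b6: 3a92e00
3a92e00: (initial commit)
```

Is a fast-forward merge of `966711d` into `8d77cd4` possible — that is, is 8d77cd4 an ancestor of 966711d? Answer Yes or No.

A fast-forward from 8d77cd4 to 966711d is possible iff 8d77cd4 is an ancestor of 966711d.
Ancestors of 966711d: {3a92e00, 6f98756, 845d2b0, 966711d, dbc72b6}.
8d77cd4 is not among them, so fast-forward is not possible.

No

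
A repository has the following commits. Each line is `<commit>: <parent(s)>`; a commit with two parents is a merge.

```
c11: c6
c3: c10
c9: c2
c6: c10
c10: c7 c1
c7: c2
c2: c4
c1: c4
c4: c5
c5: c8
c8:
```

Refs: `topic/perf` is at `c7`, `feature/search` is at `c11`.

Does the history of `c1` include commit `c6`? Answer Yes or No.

No

Ancestors of c1: {c1, c4, c5, c8}.
c6 is not in that set, so it is not an ancestor of c1.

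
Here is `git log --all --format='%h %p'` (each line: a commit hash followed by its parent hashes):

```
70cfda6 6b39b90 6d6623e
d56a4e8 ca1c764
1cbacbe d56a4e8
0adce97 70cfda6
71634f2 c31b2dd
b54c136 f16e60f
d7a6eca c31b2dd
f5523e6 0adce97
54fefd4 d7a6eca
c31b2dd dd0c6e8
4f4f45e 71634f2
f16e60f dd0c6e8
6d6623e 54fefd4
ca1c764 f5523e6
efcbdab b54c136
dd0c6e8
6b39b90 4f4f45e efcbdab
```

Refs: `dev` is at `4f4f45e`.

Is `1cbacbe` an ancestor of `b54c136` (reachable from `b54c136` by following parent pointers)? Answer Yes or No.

Ancestors of b54c136: {b54c136, dd0c6e8, f16e60f}.
1cbacbe is not in that set, so it is not an ancestor of b54c136.

No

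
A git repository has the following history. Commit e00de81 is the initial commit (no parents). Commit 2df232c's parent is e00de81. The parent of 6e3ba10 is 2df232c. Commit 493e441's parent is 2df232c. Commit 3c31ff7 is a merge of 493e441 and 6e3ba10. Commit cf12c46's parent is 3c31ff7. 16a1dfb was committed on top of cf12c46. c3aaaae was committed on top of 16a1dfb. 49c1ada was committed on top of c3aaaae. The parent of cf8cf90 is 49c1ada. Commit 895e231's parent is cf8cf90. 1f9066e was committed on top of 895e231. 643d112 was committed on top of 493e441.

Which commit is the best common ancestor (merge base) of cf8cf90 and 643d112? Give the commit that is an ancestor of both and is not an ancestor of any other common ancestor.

493e441

Ancestors of cf8cf90: {16a1dfb, 2df232c, 3c31ff7, 493e441, 49c1ada, 6e3ba10, c3aaaae, cf12c46, cf8cf90, e00de81}.
Ancestors of 643d112: {2df232c, 493e441, 643d112, e00de81}.
Common ancestors: {2df232c, 493e441, e00de81}.
Among these, 493e441 is not an ancestor of any other common ancestor — it is the merge base.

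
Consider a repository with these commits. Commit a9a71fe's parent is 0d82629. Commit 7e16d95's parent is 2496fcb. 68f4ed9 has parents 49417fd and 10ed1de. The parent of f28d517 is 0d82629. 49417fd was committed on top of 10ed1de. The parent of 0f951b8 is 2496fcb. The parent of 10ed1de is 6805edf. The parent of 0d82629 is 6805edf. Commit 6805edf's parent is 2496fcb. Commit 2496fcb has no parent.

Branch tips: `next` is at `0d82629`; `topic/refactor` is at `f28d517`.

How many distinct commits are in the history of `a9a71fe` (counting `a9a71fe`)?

Walking parent pointers from a9a71fe: reachable set = {0d82629, 2496fcb, 6805edf, a9a71fe}.
That is 4 commits.

4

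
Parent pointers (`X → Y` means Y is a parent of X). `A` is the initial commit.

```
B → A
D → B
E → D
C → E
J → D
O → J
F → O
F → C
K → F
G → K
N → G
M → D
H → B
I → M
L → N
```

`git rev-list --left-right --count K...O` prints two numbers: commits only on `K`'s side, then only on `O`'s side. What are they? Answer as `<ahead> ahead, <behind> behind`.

Reachable from K: {A, B, C, D, E, F, J, K, O}.
Reachable from O: {A, B, D, J, O}.
Only in K's history (ahead): {C, E, F, K} — 4.
Only in O's history (behind): {} — 0.

4 ahead, 0 behind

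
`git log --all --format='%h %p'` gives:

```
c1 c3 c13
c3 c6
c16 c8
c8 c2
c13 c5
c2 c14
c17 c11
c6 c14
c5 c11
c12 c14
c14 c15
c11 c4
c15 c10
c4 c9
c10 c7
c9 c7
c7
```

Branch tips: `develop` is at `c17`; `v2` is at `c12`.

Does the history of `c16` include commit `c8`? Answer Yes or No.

Ancestors of c16 (commits reachable by following parents): {c10, c14, c15, c16, c2, c7, c8}.
c8 is in that set, so it is an ancestor of c16.

Yes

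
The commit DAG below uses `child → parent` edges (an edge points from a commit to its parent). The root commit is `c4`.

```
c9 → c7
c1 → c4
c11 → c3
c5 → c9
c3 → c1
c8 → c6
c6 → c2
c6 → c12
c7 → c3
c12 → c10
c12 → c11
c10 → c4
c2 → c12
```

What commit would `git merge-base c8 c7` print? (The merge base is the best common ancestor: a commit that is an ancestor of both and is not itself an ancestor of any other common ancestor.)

Ancestors of c8: {c1, c10, c11, c12, c2, c3, c4, c6, c8}.
Ancestors of c7: {c1, c3, c4, c7}.
Common ancestors: {c1, c3, c4}.
Among these, c3 is not an ancestor of any other common ancestor — it is the merge base.

c3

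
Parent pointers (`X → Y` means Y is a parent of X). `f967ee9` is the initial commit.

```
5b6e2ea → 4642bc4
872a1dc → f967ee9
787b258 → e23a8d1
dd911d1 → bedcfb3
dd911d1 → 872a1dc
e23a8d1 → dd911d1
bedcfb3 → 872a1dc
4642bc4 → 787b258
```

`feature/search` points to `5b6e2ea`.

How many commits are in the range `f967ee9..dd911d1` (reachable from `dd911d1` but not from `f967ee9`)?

Reachable from dd911d1: {872a1dc, bedcfb3, dd911d1, f967ee9}.
Reachable from f967ee9: {f967ee9}.
In dd911d1's history but not f967ee9's: {872a1dc, bedcfb3, dd911d1} — 3 commits.

3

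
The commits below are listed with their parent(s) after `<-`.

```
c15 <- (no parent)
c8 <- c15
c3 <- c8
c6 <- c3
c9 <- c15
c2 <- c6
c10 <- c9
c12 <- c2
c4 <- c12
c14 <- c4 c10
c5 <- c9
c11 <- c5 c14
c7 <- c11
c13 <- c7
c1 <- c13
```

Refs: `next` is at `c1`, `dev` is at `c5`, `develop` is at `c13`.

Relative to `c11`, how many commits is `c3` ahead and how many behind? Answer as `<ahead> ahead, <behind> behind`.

0 ahead, 9 behind

Reachable from c3: {c15, c3, c8}.
Reachable from c11: {c10, c11, c12, c14, c15, c2, c3, c4, c5, c6, c8, c9}.
Only in c3's history (ahead): {} — 0.
Only in c11's history (behind): {c10, c11, c12, c14, c2, c4, c5, c6, c9} — 9.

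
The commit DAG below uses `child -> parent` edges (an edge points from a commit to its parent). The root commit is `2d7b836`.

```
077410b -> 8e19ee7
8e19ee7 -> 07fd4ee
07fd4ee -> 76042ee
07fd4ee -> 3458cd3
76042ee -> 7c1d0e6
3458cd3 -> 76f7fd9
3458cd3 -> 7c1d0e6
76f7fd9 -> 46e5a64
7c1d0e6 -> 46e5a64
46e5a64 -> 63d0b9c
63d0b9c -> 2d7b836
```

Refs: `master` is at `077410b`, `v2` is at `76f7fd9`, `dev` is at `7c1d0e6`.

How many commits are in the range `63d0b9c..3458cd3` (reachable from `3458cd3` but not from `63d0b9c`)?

4

Reachable from 3458cd3: {2d7b836, 3458cd3, 46e5a64, 63d0b9c, 76f7fd9, 7c1d0e6}.
Reachable from 63d0b9c: {2d7b836, 63d0b9c}.
In 3458cd3's history but not 63d0b9c's: {3458cd3, 46e5a64, 76f7fd9, 7c1d0e6} — 4 commits.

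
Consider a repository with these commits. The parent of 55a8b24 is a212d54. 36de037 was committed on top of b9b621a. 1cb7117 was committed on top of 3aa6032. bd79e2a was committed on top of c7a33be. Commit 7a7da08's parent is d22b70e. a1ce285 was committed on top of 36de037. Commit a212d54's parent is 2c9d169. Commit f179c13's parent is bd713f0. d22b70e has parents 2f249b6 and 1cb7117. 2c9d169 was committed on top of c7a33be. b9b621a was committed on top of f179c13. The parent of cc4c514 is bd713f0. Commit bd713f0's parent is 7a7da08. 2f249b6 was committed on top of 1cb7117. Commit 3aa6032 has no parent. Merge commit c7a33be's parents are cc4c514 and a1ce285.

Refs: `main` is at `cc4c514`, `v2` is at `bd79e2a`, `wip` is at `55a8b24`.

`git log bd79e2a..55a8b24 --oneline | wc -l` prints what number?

3

Reachable from 55a8b24: {1cb7117, 2c9d169, 2f249b6, 36de037, 3aa6032, 55a8b24, 7a7da08, a1ce285, a212d54, b9b621a, bd713f0, c7a33be, cc4c514, d22b70e, f179c13}.
Reachable from bd79e2a: {1cb7117, 2f249b6, 36de037, 3aa6032, 7a7da08, a1ce285, b9b621a, bd713f0, bd79e2a, c7a33be, cc4c514, d22b70e, f179c13}.
In 55a8b24's history but not bd79e2a's: {2c9d169, 55a8b24, a212d54} — 3 commits.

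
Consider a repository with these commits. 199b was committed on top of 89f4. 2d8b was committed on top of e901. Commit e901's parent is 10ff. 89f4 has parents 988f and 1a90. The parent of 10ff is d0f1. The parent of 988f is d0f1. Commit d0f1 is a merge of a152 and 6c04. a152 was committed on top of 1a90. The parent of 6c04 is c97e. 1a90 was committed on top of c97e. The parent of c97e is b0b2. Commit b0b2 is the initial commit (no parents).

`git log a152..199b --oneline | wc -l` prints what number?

Reachable from 199b: {199b, 1a90, 6c04, 89f4, 988f, a152, b0b2, c97e, d0f1}.
Reachable from a152: {1a90, a152, b0b2, c97e}.
In 199b's history but not a152's: {199b, 6c04, 89f4, 988f, d0f1} — 5 commits.

5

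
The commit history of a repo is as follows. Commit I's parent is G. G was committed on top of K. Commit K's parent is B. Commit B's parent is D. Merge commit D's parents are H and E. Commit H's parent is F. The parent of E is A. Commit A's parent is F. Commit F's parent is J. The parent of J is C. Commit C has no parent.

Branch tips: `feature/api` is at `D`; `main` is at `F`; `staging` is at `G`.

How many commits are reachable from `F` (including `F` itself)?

3

Walking parent pointers from F: reachable set = {C, F, J}.
That is 3 commits.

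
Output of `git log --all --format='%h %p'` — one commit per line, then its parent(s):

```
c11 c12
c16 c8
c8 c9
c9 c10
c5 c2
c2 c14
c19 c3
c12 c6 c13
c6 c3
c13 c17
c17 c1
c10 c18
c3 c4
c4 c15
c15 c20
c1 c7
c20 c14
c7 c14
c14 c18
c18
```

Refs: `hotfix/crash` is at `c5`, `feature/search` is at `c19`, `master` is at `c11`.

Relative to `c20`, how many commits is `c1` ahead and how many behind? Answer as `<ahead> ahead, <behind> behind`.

Reachable from c1: {c1, c14, c18, c7}.
Reachable from c20: {c14, c18, c20}.
Only in c1's history (ahead): {c1, c7} — 2.
Only in c20's history (behind): {c20} — 1.

2 ahead, 1 behind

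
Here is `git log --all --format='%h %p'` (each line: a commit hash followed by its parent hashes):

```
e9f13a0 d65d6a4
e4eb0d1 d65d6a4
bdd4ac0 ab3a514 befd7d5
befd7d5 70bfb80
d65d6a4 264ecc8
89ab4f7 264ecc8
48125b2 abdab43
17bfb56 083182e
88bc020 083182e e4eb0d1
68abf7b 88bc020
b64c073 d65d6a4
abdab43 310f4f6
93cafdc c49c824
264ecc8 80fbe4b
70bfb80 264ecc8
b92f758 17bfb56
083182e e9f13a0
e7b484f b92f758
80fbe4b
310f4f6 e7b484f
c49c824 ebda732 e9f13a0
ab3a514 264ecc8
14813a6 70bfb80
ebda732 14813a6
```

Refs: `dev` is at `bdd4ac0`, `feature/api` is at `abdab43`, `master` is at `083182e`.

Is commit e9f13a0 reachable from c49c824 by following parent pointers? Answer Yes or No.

Yes

Ancestors of c49c824 (commits reachable by following parents): {14813a6, 264ecc8, 70bfb80, 80fbe4b, c49c824, d65d6a4, e9f13a0, ebda732}.
e9f13a0 is in that set, so it is an ancestor of c49c824.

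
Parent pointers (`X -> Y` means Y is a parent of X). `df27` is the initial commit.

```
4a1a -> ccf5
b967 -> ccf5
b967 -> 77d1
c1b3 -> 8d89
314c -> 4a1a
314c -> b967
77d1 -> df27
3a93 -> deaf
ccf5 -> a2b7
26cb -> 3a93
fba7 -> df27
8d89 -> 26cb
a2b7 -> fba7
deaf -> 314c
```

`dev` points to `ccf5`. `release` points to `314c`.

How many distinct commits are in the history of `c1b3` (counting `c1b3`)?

Walking parent pointers from c1b3: reachable set = {26cb, 314c, 3a93, 4a1a, 77d1, 8d89, a2b7, b967, c1b3, ccf5, deaf, df27, fba7}.
That is 13 commits.

13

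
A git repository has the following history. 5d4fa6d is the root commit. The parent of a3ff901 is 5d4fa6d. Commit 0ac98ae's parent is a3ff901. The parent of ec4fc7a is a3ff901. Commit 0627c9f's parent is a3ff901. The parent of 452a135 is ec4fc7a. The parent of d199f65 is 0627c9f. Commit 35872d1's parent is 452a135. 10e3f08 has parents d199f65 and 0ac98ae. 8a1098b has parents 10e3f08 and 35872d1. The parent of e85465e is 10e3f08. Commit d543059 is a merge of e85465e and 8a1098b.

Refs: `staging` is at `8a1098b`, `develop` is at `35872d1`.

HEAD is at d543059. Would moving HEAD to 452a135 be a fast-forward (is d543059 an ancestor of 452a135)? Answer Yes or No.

No

A fast-forward from d543059 to 452a135 is possible iff d543059 is an ancestor of 452a135.
Ancestors of 452a135: {452a135, 5d4fa6d, a3ff901, ec4fc7a}.
d543059 is not among them, so fast-forward is not possible.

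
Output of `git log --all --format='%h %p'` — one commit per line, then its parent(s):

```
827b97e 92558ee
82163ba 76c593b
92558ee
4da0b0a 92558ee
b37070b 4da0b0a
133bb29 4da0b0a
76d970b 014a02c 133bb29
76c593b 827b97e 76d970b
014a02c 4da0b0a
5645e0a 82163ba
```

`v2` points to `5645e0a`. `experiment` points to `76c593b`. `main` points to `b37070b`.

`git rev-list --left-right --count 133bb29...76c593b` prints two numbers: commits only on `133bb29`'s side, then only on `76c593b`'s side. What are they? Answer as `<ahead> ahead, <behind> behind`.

0 ahead, 4 behind

Reachable from 133bb29: {133bb29, 4da0b0a, 92558ee}.
Reachable from 76c593b: {014a02c, 133bb29, 4da0b0a, 76c593b, 76d970b, 827b97e, 92558ee}.
Only in 133bb29's history (ahead): {} — 0.
Only in 76c593b's history (behind): {014a02c, 76c593b, 76d970b, 827b97e} — 4.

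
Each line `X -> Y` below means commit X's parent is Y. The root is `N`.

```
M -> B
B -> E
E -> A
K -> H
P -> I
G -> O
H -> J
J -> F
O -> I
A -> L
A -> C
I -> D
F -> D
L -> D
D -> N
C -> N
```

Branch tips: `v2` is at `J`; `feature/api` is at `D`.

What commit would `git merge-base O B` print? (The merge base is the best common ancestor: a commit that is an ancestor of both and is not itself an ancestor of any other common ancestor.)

Ancestors of O: {D, I, N, O}.
Ancestors of B: {A, B, C, D, E, L, N}.
Common ancestors: {D, N}.
Among these, D is not an ancestor of any other common ancestor — it is the merge base.

D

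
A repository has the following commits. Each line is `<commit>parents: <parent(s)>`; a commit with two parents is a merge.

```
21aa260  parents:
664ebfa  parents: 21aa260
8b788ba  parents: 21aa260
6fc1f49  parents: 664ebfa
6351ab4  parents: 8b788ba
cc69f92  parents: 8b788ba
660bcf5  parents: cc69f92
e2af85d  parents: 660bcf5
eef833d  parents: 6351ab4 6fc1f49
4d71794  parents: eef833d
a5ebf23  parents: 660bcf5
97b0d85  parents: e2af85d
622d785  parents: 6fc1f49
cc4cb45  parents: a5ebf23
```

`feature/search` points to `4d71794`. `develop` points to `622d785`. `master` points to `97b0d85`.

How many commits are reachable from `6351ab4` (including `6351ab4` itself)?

Walking parent pointers from 6351ab4: reachable set = {21aa260, 6351ab4, 8b788ba}.
That is 3 commits.

3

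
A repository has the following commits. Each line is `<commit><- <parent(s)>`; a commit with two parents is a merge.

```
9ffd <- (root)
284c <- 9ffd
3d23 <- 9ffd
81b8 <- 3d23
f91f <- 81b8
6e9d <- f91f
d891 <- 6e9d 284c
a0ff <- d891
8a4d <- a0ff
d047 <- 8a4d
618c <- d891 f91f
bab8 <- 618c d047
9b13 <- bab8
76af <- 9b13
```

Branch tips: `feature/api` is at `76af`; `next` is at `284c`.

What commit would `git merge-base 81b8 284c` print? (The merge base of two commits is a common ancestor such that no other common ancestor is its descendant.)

9ffd

Ancestors of 81b8: {3d23, 81b8, 9ffd}.
Ancestors of 284c: {284c, 9ffd}.
Common ancestors: {9ffd}.
The only common ancestor is 9ffd, so it is the merge base.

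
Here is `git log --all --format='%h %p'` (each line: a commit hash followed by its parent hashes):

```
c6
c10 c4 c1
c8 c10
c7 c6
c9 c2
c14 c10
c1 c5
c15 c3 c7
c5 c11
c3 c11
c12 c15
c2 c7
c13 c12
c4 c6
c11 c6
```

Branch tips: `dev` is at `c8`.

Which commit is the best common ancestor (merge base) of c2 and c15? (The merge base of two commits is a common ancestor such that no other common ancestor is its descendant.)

Ancestors of c2: {c2, c6, c7}.
Ancestors of c15: {c11, c15, c3, c6, c7}.
Common ancestors: {c6, c7}.
Among these, c7 is not an ancestor of any other common ancestor — it is the merge base.

c7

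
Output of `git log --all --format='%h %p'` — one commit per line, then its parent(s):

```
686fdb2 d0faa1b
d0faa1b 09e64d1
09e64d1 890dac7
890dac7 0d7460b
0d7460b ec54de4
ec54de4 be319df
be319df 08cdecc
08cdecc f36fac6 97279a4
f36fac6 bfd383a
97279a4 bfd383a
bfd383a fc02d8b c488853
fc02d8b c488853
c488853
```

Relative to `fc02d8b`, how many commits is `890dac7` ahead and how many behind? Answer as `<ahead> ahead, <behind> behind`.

8 ahead, 0 behind

Reachable from 890dac7: {08cdecc, 0d7460b, 890dac7, 97279a4, be319df, bfd383a, c488853, ec54de4, f36fac6, fc02d8b}.
Reachable from fc02d8b: {c488853, fc02d8b}.
Only in 890dac7's history (ahead): {08cdecc, 0d7460b, 890dac7, 97279a4, be319df, bfd383a, ec54de4, f36fac6} — 8.
Only in fc02d8b's history (behind): {} — 0.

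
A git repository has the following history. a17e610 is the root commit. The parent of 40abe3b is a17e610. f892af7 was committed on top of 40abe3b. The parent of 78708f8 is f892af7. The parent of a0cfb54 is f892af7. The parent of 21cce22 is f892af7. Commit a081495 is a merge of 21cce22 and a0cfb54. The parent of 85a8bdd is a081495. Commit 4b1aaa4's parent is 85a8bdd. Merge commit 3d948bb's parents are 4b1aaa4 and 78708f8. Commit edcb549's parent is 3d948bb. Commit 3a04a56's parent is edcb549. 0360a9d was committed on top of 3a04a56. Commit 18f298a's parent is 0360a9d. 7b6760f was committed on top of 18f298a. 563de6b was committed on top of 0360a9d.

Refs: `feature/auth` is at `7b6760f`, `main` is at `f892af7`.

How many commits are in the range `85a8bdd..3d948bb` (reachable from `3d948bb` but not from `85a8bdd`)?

3

Reachable from 3d948bb: {21cce22, 3d948bb, 40abe3b, 4b1aaa4, 78708f8, 85a8bdd, a081495, a0cfb54, a17e610, f892af7}.
Reachable from 85a8bdd: {21cce22, 40abe3b, 85a8bdd, a081495, a0cfb54, a17e610, f892af7}.
In 3d948bb's history but not 85a8bdd's: {3d948bb, 4b1aaa4, 78708f8} — 3 commits.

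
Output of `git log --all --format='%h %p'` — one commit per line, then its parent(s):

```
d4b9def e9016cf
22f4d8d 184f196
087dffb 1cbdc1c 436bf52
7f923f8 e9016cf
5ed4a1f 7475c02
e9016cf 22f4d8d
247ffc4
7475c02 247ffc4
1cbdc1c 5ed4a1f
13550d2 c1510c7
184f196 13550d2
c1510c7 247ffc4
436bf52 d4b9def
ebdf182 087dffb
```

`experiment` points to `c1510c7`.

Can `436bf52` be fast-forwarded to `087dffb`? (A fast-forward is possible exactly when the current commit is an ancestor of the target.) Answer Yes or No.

Yes

A fast-forward from 436bf52 to 087dffb is possible iff 436bf52 is an ancestor of 087dffb.
Ancestors of 087dffb: {087dffb, 13550d2, 184f196, 1cbdc1c, 22f4d8d, 247ffc4, 436bf52, 5ed4a1f, 7475c02, c1510c7, d4b9def, e9016cf}.
436bf52 is among them, so fast-forward is possible.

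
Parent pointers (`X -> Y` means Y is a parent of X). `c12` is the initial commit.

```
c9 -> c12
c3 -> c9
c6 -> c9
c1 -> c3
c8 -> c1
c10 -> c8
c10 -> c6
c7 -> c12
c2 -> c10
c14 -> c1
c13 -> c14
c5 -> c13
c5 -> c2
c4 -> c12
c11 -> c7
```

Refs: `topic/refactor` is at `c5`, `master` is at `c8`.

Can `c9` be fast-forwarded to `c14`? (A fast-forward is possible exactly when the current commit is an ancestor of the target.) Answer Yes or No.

A fast-forward from c9 to c14 is possible iff c9 is an ancestor of c14.
Ancestors of c14: {c1, c12, c14, c3, c9}.
c9 is among them, so fast-forward is possible.

Yes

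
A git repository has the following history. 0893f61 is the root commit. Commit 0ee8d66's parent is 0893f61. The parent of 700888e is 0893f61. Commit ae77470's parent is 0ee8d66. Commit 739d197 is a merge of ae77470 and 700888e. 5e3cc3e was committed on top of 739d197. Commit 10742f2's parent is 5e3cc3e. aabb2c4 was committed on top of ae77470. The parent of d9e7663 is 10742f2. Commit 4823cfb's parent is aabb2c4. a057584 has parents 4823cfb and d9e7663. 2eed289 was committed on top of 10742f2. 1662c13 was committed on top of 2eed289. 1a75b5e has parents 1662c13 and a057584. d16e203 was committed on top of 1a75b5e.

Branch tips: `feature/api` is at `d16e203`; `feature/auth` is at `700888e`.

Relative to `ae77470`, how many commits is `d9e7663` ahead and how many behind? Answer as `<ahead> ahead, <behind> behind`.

Reachable from d9e7663: {0893f61, 0ee8d66, 10742f2, 5e3cc3e, 700888e, 739d197, ae77470, d9e7663}.
Reachable from ae77470: {0893f61, 0ee8d66, ae77470}.
Only in d9e7663's history (ahead): {10742f2, 5e3cc3e, 700888e, 739d197, d9e7663} — 5.
Only in ae77470's history (behind): {} — 0.

5 ahead, 0 behind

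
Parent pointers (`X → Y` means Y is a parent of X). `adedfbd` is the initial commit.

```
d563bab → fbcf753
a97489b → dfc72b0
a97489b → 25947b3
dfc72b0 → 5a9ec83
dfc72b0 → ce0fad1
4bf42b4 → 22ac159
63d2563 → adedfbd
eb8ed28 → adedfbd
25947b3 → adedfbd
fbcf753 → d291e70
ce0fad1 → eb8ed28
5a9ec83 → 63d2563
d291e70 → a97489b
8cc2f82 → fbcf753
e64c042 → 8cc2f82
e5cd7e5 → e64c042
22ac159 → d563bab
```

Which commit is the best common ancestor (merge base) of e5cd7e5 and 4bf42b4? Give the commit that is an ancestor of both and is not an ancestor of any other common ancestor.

fbcf753

Ancestors of e5cd7e5: {25947b3, 5a9ec83, 63d2563, 8cc2f82, a97489b, adedfbd, ce0fad1, d291e70, dfc72b0, e5cd7e5, e64c042, eb8ed28, fbcf753}.
Ancestors of 4bf42b4: {22ac159, 25947b3, 4bf42b4, 5a9ec83, 63d2563, a97489b, adedfbd, ce0fad1, d291e70, d563bab, dfc72b0, eb8ed28, fbcf753}.
Common ancestors: {25947b3, 5a9ec83, 63d2563, a97489b, adedfbd, ce0fad1, d291e70, dfc72b0, eb8ed28, fbcf753}.
Among these, fbcf753 is not an ancestor of any other common ancestor — it is the merge base.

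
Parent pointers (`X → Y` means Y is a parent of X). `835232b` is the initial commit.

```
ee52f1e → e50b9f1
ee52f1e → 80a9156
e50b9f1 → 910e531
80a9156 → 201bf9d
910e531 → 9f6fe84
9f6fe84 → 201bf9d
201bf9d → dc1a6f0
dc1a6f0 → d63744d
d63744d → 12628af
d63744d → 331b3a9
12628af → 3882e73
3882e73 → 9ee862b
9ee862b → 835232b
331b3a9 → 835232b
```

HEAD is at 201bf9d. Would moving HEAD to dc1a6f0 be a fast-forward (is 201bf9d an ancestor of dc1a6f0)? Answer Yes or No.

No

A fast-forward from 201bf9d to dc1a6f0 is possible iff 201bf9d is an ancestor of dc1a6f0.
Ancestors of dc1a6f0: {12628af, 331b3a9, 3882e73, 835232b, 9ee862b, d63744d, dc1a6f0}.
201bf9d is not among them, so fast-forward is not possible.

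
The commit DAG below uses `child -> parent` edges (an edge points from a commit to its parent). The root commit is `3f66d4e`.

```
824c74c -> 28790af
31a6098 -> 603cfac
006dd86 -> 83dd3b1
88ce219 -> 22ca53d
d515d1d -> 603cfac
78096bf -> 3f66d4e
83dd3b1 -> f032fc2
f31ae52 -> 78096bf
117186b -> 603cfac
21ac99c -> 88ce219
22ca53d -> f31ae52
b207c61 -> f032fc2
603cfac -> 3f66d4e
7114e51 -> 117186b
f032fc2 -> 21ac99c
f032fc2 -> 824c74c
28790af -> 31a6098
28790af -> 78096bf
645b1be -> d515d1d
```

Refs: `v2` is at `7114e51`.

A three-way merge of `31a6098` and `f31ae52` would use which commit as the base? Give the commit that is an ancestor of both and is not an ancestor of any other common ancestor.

Ancestors of 31a6098: {31a6098, 3f66d4e, 603cfac}.
Ancestors of f31ae52: {3f66d4e, 78096bf, f31ae52}.
Common ancestors: {3f66d4e}.
The only common ancestor is 3f66d4e, so it is the merge base.

3f66d4e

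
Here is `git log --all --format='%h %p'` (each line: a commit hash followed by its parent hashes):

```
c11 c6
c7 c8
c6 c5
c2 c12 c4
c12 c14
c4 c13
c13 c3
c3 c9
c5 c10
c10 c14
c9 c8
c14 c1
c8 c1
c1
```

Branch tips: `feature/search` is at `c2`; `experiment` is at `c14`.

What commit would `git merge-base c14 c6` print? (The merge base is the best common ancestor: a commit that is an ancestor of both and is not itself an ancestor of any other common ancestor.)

c14

Ancestors of c14: {c1, c14}.
Ancestors of c6: {c1, c10, c14, c5, c6}.
Common ancestors: {c1, c14}.
Among these, c14 is not an ancestor of any other common ancestor — it is the merge base.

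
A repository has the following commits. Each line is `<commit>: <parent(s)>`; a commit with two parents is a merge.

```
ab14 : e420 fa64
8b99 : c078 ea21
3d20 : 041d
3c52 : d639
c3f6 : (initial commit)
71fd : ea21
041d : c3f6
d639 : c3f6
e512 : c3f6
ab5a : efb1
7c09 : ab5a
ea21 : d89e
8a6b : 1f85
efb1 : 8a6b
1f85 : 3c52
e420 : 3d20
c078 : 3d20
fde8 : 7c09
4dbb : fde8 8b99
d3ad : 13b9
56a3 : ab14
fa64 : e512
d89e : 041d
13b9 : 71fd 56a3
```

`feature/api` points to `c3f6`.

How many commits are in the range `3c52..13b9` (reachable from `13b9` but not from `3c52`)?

11

Reachable from 13b9: {041d, 13b9, 3d20, 56a3, 71fd, ab14, c3f6, d89e, e420, e512, ea21, fa64}.
Reachable from 3c52: {3c52, c3f6, d639}.
In 13b9's history but not 3c52's: {041d, 13b9, 3d20, 56a3, 71fd, ab14, d89e, e420, e512, ea21, fa64} — 11 commits.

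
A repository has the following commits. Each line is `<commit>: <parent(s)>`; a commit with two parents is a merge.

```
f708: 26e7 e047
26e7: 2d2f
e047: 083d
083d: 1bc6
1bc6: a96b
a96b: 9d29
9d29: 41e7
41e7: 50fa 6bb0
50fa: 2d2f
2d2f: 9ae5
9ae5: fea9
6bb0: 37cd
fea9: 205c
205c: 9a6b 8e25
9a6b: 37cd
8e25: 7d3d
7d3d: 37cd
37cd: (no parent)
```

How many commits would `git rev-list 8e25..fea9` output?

Reachable from fea9: {205c, 37cd, 7d3d, 8e25, 9a6b, fea9}.
Reachable from 8e25: {37cd, 7d3d, 8e25}.
In fea9's history but not 8e25's: {205c, 9a6b, fea9} — 3 commits.

3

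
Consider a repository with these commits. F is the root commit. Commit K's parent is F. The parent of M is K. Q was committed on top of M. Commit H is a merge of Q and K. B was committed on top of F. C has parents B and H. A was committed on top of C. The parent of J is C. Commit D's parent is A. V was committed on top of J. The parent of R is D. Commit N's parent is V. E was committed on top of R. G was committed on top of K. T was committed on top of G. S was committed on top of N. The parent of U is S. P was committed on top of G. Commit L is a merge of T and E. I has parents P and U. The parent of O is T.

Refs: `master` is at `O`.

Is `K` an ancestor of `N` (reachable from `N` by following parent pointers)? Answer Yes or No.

Ancestors of N (commits reachable by following parents): {B, C, F, H, J, K, M, N, Q, V}.
K is in that set, so it is an ancestor of N.

Yes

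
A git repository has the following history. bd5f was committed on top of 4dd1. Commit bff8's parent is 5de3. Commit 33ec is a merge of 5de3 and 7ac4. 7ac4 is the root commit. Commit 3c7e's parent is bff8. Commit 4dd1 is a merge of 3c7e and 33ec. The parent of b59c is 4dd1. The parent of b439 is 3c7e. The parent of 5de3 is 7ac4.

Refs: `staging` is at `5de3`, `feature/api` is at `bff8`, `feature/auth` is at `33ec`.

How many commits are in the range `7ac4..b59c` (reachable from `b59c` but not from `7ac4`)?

6

Reachable from b59c: {33ec, 3c7e, 4dd1, 5de3, 7ac4, b59c, bff8}.
Reachable from 7ac4: {7ac4}.
In b59c's history but not 7ac4's: {33ec, 3c7e, 4dd1, 5de3, b59c, bff8} — 6 commits.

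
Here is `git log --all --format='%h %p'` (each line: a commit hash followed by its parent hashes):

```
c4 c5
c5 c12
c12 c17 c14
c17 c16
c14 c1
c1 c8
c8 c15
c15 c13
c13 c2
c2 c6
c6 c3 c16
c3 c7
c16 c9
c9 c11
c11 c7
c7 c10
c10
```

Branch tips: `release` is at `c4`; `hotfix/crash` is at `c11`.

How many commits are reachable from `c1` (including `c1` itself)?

Walking parent pointers from c1: reachable set = {c1, c10, c11, c13, c15, c16, c2, c3, c6, c7, c8, c9}.
That is 12 commits.

12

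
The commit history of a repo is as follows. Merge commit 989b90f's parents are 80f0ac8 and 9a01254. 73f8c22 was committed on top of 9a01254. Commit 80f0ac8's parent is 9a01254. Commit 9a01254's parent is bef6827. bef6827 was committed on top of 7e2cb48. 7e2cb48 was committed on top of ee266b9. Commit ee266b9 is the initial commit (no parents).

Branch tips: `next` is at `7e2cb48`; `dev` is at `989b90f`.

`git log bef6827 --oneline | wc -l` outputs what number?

Walking parent pointers from bef6827: reachable set = {7e2cb48, bef6827, ee266b9}.
That is 3 commits.

3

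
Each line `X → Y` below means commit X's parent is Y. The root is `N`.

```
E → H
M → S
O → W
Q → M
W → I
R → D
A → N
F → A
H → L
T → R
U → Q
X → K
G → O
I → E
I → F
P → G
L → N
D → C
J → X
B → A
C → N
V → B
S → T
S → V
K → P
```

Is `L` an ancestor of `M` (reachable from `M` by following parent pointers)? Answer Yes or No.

Ancestors of M: {A, B, C, D, M, N, R, S, T, V}.
L is not in that set, so it is not an ancestor of M.

No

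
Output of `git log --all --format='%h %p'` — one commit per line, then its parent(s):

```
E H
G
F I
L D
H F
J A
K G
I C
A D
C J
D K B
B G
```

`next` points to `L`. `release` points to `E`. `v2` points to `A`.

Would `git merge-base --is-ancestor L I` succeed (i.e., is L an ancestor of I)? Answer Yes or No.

Ancestors of I: {A, B, C, D, G, I, J, K}.
L is not in that set, so it is not an ancestor of I.

No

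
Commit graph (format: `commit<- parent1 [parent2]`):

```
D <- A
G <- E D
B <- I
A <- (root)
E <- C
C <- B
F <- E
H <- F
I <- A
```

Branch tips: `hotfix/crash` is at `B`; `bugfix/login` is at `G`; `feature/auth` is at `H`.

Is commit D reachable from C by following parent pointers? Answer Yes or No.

Ancestors of C: {A, B, C, I}.
D is not in that set, so it is not an ancestor of C.

No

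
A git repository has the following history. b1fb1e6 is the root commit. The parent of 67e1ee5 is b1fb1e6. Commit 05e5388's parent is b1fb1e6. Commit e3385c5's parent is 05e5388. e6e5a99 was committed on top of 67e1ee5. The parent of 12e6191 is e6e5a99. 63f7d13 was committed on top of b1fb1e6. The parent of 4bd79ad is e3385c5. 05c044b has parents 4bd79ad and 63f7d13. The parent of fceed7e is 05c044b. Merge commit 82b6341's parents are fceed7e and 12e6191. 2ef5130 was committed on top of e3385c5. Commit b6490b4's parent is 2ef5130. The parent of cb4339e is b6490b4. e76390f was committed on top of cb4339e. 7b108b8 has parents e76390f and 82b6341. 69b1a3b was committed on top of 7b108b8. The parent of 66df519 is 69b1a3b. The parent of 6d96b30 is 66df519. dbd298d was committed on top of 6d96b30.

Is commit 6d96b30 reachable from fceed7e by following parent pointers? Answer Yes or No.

No

Ancestors of fceed7e: {05c044b, 05e5388, 4bd79ad, 63f7d13, b1fb1e6, e3385c5, fceed7e}.
6d96b30 is not in that set, so it is not an ancestor of fceed7e.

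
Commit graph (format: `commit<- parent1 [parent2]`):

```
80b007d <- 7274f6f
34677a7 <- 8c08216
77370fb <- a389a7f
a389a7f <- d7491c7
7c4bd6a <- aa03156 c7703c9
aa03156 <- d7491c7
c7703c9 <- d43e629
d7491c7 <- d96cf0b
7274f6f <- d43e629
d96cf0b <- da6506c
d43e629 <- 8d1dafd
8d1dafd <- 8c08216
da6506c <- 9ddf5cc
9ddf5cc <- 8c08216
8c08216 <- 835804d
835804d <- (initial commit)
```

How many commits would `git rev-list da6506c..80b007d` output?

4

Reachable from 80b007d: {7274f6f, 80b007d, 835804d, 8c08216, 8d1dafd, d43e629}.
Reachable from da6506c: {835804d, 8c08216, 9ddf5cc, da6506c}.
In 80b007d's history but not da6506c's: {7274f6f, 80b007d, 8d1dafd, d43e629} — 4 commits.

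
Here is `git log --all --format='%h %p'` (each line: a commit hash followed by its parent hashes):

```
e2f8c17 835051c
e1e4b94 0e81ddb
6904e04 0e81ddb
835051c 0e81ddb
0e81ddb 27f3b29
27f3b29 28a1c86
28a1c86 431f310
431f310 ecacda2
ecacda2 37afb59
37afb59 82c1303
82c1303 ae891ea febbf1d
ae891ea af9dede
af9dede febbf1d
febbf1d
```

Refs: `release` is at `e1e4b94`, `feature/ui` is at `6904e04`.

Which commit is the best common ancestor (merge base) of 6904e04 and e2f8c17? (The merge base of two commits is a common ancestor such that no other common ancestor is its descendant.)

0e81ddb

Ancestors of 6904e04: {0e81ddb, 27f3b29, 28a1c86, 37afb59, 431f310, 6904e04, 82c1303, ae891ea, af9dede, ecacda2, febbf1d}.
Ancestors of e2f8c17: {0e81ddb, 27f3b29, 28a1c86, 37afb59, 431f310, 82c1303, 835051c, ae891ea, af9dede, e2f8c17, ecacda2, febbf1d}.
Common ancestors: {0e81ddb, 27f3b29, 28a1c86, 37afb59, 431f310, 82c1303, ae891ea, af9dede, ecacda2, febbf1d}.
Among these, 0e81ddb is not an ancestor of any other common ancestor — it is the merge base.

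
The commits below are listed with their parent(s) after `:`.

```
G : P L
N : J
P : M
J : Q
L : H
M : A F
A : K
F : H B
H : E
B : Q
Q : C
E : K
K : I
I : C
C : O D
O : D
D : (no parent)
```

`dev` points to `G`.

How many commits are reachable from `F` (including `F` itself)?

10

Walking parent pointers from F: reachable set = {B, C, D, E, F, H, I, K, O, Q}.
That is 10 commits.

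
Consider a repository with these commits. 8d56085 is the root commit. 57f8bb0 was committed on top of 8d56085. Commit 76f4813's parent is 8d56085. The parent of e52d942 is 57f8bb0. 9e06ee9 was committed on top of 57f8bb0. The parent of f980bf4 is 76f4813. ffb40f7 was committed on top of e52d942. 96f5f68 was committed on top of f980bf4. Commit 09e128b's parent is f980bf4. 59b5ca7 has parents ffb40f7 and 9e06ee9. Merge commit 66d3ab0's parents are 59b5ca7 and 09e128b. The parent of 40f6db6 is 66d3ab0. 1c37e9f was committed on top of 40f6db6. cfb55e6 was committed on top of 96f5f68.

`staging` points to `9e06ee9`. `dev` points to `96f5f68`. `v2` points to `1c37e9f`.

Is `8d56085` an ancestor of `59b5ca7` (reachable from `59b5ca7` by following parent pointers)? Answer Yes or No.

Yes

Ancestors of 59b5ca7 (commits reachable by following parents): {57f8bb0, 59b5ca7, 8d56085, 9e06ee9, e52d942, ffb40f7}.
8d56085 is in that set, so it is an ancestor of 59b5ca7.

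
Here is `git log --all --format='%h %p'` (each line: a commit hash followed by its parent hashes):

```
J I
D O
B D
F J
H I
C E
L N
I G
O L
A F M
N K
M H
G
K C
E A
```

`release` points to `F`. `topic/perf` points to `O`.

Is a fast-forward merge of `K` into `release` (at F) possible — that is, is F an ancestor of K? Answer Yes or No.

A fast-forward from F to K is possible iff F is an ancestor of K.
Ancestors of K: {A, C, E, F, G, H, I, J, K, M}.
F is among them, so fast-forward is possible.

Yes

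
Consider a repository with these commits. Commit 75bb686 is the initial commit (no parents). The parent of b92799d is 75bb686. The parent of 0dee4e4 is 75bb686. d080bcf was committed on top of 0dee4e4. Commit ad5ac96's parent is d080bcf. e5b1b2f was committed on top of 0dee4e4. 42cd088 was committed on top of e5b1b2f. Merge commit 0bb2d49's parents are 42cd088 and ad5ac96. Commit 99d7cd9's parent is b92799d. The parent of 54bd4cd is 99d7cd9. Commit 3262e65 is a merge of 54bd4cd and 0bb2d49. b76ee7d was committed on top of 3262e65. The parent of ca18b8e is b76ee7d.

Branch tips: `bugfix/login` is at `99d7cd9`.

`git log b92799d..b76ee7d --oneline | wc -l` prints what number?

Reachable from b76ee7d: {0bb2d49, 0dee4e4, 3262e65, 42cd088, 54bd4cd, 75bb686, 99d7cd9, ad5ac96, b76ee7d, b92799d, d080bcf, e5b1b2f}.
Reachable from b92799d: {75bb686, b92799d}.
In b76ee7d's history but not b92799d's: {0bb2d49, 0dee4e4, 3262e65, 42cd088, 54bd4cd, 99d7cd9, ad5ac96, b76ee7d, d080bcf, e5b1b2f} — 10 commits.

10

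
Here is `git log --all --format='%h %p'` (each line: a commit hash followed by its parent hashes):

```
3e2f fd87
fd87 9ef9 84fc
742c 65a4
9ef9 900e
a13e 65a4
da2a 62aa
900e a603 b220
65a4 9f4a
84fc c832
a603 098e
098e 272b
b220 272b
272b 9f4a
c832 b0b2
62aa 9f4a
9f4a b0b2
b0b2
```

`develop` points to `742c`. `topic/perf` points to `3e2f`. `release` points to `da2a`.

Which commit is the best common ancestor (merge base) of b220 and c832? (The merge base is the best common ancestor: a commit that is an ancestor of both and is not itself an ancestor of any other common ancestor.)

Ancestors of b220: {272b, 9f4a, b0b2, b220}.
Ancestors of c832: {b0b2, c832}.
Common ancestors: {b0b2}.
The only common ancestor is b0b2, so it is the merge base.

b0b2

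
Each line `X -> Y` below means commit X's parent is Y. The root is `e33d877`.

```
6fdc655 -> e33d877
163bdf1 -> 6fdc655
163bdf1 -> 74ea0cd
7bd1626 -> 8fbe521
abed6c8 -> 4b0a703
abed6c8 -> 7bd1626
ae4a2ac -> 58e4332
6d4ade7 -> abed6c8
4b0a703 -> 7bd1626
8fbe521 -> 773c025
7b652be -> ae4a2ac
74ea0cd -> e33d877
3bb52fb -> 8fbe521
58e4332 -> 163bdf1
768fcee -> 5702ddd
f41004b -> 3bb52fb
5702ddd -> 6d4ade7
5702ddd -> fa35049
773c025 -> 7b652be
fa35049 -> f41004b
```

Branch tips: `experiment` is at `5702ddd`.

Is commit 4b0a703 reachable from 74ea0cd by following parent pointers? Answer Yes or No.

Ancestors of 74ea0cd: {74ea0cd, e33d877}.
4b0a703 is not in that set, so it is not an ancestor of 74ea0cd.

No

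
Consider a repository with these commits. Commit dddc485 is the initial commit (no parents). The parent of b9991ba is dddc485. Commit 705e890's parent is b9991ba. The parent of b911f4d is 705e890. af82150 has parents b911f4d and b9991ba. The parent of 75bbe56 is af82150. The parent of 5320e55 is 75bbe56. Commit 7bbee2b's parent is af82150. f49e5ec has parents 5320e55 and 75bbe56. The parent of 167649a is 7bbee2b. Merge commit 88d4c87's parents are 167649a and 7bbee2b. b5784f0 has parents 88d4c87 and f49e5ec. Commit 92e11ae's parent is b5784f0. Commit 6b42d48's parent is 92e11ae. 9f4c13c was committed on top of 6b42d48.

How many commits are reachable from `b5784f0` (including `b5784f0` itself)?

Walking parent pointers from b5784f0: reachable set = {167649a, 5320e55, 705e890, 75bbe56, 7bbee2b, 88d4c87, af82150, b5784f0, b911f4d, b9991ba, dddc485, f49e5ec}.
That is 12 commits.

12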